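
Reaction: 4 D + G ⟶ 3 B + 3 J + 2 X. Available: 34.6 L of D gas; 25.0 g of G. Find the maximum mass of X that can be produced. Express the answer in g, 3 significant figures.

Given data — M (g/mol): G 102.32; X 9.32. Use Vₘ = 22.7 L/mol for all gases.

4.55 g

n(D) = 34.60 / 22.7 = 1.524 mol
n(G) = 25.00 / 102.32 = 0.2443 mol
n/ν → D: 0.3810, G: 0.2443; G is limiting.
n(X) = (2/1) × 0.2443 = 0.4886 mol
mass = 0.4886 × 9.32 = 4.554 g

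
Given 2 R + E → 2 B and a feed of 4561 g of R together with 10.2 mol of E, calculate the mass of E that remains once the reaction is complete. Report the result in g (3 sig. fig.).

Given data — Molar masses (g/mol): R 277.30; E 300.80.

594 g

n(R) = 4561 / 277.30 = 16.45 mol
n(E) = 10.20 mol
n/ν for R = 16.45/2 = 8.225
n/ν for E = 10.20/1 = 10.20
Smallest n/ν is R → limiting reagent.
E consumed = (1/2) × 16.45 = 8.225 mol
E remaining = 10.20 − 8.225 = 1.975 mol
mass = 1.975 × 300.80 = 594.1 g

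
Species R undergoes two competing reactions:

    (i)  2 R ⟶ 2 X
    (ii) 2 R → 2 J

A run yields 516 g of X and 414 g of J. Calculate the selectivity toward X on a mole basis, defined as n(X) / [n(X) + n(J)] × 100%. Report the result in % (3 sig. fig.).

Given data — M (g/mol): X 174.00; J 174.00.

n(X) = 516 / 174.00 = 2.966 mol
n(J) = 414 / 174.00 = 2.379 mol
selectivity = 2.966/(2.966+2.379) × 100 = 55.49 %

55.5 %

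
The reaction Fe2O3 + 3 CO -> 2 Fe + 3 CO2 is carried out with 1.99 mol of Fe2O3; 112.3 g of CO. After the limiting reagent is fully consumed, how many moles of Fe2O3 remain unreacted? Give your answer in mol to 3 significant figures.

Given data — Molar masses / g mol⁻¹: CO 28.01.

0.654 mol

n(Fe2O3) = 1.990 mol
n(CO) = 112.3 / 28.01 = 4.009 mol
n/ν for Fe2O3 = 1.990/1 = 1.990
n/ν for CO = 4.009/3 = 1.336
Smallest n/ν is CO → limiting reagent.
Fe2O3 consumed = (1/3) × 4.009 = 1.336 mol
Fe2O3 remaining = 1.990 − 1.336 = 0.6540 mol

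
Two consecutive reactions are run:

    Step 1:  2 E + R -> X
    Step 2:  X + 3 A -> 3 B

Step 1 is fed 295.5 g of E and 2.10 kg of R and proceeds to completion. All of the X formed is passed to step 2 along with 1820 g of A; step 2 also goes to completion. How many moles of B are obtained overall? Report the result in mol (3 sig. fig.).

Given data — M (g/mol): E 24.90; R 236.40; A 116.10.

15.7 mol

Step 1:
n(E) = 295.5 / 24.90 = 11.87 mol
n(R) = 2.100×1000 / 236.40 = 8.883 mol
n/ν for E = 11.87/2 = 5.935
n/ν for R = 8.883/1 = 8.883
Smallest n/ν is E → limiting reagent.
n(X) produced = (1/2) × 11.87 = 5.935 mol
Step 2:
n(X) available = 5.935 mol
n(A) = 1820 / 116.10 = 15.68 mol
n/ν for X = 5.935/1 = 5.935
n/ν for A = 15.68/3 = 5.227
Smallest n/ν is A → limiting reagent.
n(B) = (3/3) × 15.68 = 15.68 mol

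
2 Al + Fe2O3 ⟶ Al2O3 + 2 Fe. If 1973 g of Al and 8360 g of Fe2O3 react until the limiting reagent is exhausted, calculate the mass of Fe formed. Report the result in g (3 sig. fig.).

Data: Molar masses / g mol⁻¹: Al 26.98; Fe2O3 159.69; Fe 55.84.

n(Al) = 1973 / 26.98 = 73.13 mol
n(Fe2O3) = 8360 / 159.69 = 52.35 mol
n/ν for Al = 73.13/2 = 36.57
n/ν for Fe2O3 = 52.35/1 = 52.35
Smallest n/ν is Al → limiting reagent.
n(Fe) = (2/2) × 73.13 = 73.13 mol
mass = 73.13 × 55.84 = 4084 g

4080 g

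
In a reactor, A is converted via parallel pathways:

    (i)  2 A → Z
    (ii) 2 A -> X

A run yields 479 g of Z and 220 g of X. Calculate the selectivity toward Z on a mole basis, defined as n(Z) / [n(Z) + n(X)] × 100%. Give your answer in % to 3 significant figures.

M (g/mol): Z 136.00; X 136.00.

n(Z) = 479 / 136.00 = 3.522 mol
n(X) = 220 / 136.00 = 1.618 mol
selectivity = 3.522/(3.522+1.618) × 100 = 68.52 %

68.5 %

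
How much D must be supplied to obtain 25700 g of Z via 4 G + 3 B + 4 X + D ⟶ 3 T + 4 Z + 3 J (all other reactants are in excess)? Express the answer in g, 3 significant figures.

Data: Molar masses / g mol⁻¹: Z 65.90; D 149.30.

n(Z) = 25700 / 65.90 = 390.0 mol
n(D) = (1/4) × 390.0 = 97.50 mol
mass = 97.50 × 149.30 = 14560 g

14600 g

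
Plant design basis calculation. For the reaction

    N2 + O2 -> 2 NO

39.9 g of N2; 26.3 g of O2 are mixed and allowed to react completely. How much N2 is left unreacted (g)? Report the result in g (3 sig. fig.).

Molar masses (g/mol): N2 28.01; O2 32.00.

16.9 g

n(N2) = 39.90 / 28.01 = 1.424 mol
n(O2) = 26.30 / 32.00 = 0.8219 mol
n/ν → N2: 1.424, O2: 0.8219; O2 is limiting.
N2 consumed = (1/1) × 0.8219 = 0.8219 mol
N2 remaining = 1.424 − 0.8219 = 0.6021 mol
mass = 0.6021 × 28.01 = 16.86 g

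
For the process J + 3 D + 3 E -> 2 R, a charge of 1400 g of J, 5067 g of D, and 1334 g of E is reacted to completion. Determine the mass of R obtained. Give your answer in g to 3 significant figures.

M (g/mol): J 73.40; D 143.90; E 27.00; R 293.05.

6880 g

n(J) = 1400 / 73.40 = 19.07 mol
n(D) = 5067 / 143.90 = 35.21 mol
n(E) = 1334 / 27.00 = 49.41 mol
n/ν for J = 19.07/1 = 19.07
n/ν for D = 35.21/3 = 11.74
n/ν for E = 49.41/3 = 16.47
Smallest n/ν is D → limiting reagent.
n(R) = (2/3) × 35.21 = 23.47 mol
mass = 23.47 × 293.05 = 6878 g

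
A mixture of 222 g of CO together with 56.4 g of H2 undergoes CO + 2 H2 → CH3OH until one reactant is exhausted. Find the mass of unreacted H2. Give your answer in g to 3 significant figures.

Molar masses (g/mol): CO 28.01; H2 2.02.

24.4 g

n(CO) = 222.0 / 28.01 = 7.926 mol
n(H2) = 56.40 / 2.02 = 27.92 mol
n/ν for CO = 7.926/1 = 7.926
n/ν for H2 = 27.92/2 = 13.96
Smallest n/ν is CO → limiting reagent.
H2 consumed = (2/1) × 7.926 = 15.85 mol
H2 remaining = 27.92 − 15.85 = 12.07 mol
mass = 12.07 × 2.02 = 24.38 g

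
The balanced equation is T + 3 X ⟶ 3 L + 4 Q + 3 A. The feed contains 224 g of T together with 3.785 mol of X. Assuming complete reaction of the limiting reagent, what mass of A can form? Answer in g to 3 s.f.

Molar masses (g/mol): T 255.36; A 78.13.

n(T) = 224.0 / 255.36 = 0.8772 mol
n(X) = 3.785 mol
n/ν for T = 0.8772/1 = 0.8772
n/ν for X = 3.785/3 = 1.262
Smallest n/ν is T → limiting reagent.
n(A) = (3/1) × 0.8772 = 2.632 mol
mass = 2.632 × 78.13 = 205.6 g

206 g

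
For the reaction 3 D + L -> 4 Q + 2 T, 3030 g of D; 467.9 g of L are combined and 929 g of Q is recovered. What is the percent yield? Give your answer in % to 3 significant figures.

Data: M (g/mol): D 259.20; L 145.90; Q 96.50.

75.0 %

n(D) = 3030 / 259.20 = 11.69 mol
n(L) = 467.9 / 145.90 = 3.207 mol
n/ν for D = 11.69/3 = 3.897
n/ν for L = 3.207/1 = 3.207
Smallest n/ν is L → limiting reagent.
theoretical n(Q) = (4/1) × 3.207 = 12.83 mol → 1238 g
% yield = 929 / 1238 × 100 = 75.04 %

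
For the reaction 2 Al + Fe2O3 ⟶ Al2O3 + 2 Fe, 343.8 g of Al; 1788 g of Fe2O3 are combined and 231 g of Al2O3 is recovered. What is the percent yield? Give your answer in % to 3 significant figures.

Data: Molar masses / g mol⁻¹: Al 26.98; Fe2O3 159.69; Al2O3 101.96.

35.6 %

n(Al) = 343.8 / 26.98 = 12.74 mol
n(Fe2O3) = 1788 / 159.69 = 11.20 mol
n/ν for Al = 12.74/2 = 6.370
n/ν for Fe2O3 = 11.20/1 = 11.20
Smallest n/ν is Al → limiting reagent.
theoretical n(Al2O3) = (1/2) × 12.74 = 6.370 mol → 649.5 g
% yield = 231 / 649.5 × 100 = 35.57 %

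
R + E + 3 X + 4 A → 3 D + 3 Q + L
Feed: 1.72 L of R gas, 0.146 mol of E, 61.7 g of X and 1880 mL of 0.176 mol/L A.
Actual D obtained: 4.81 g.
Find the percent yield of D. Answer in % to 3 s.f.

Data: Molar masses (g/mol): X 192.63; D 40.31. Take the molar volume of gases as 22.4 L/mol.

51.8 %

n(R) = 1.720 / 22.4 = 0.07679 mol
n(E) = 0.1460 mol
n(X) = 61.70 / 192.63 = 0.3203 mol
n(A) = 0.176 × 1880/1000 = 0.3309 mol
n/ν for R = 0.07679/1 = 0.07679
n/ν for E = 0.1460/1 = 0.1460
n/ν for X = 0.3203/3 = 0.1068
n/ν for A = 0.3309/4 = 0.08273
Smallest n/ν is R → limiting reagent.
theoretical n(D) = (3/1) × 0.07679 = 0.2304 mol → 9.287 g
% yield = 4.81 / 9.287 × 100 = 51.79 %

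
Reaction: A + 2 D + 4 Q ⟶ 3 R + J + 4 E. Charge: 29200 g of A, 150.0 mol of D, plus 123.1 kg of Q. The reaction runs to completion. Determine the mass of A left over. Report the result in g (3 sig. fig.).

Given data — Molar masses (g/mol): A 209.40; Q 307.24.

13500 g

n(A) = 29200 / 209.40 = 139.4 mol
n(D) = 150.0 mol
n(Q) = 123.1×1000 / 307.24 = 400.7 mol
n/ν → A: 139.4, D: 75.00, Q: 100.2; D is limiting.
A consumed = (1/2) × 150.0 = 75.00 mol
A remaining = 139.4 − 75.00 = 64.40 mol
mass = 64.40 × 209.40 = 13490 g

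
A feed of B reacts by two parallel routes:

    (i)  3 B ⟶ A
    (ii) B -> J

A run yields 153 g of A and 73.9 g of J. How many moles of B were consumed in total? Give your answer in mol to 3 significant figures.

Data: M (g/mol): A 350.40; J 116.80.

n(A) = 153 / 350.40 = 0.4366 mol
n(J) = 73.9 / 116.80 = 0.6327 mol
n(B) via (i) = (3/1)×0.4366 = 1.310 mol
n(B) via (ii) = (1/1)×0.6327 = 0.6327 mol
total n(B) = 1.310 + 0.6327 = 1.943 mol

1.94 mol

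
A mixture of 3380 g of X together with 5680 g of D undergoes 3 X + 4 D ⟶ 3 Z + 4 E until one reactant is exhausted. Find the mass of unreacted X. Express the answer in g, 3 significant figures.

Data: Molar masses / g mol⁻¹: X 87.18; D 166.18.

1150 g

n(X) = 3380 / 87.18 = 38.77 mol
n(D) = 5680 / 166.18 = 34.18 mol
n/ν for X = 38.77/3 = 12.92
n/ν for D = 34.18/4 = 8.545
Smallest n/ν is D → limiting reagent.
X consumed = (3/4) × 34.18 = 25.64 mol
X remaining = 38.77 − 25.64 = 13.13 mol
mass = 13.13 × 87.18 = 1145 g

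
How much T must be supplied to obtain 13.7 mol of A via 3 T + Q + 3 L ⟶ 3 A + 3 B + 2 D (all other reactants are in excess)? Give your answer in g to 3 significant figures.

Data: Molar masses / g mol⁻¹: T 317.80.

4350 g

n(A) = 13.70 mol
n(T) = (3/3) × 13.70 = 13.70 mol
mass = 13.70 × 317.80 = 4354 g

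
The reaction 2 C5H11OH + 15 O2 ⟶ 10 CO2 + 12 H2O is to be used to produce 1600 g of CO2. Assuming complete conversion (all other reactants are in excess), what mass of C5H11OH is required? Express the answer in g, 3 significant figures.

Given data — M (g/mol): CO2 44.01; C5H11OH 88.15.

641 g

n(CO2) = 1600 / 44.01 = 36.36 mol
n(C5H11OH) = (2/10) × 36.36 = 7.272 mol
mass = 7.272 × 88.15 = 641.0 g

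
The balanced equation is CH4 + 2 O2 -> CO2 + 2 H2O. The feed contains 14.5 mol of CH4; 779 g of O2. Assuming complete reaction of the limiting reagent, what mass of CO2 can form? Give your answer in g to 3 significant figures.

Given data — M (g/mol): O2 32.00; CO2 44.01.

536 g

n(CH4) = 14.50 mol
n(O2) = 779.0 / 32.00 = 24.34 mol
n/ν → CH4: 14.50, O2: 12.17; O2 is limiting.
n(CO2) = (1/2) × 24.34 = 12.17 mol
mass = 12.17 × 44.01 = 535.6 g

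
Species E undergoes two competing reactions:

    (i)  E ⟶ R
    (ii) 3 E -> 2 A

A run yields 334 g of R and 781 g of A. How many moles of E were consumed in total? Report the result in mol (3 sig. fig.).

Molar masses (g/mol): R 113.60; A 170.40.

n(R) = 334 / 113.60 = 2.940 mol
n(A) = 781 / 170.40 = 4.583 mol
n(E) via (i) = (1/1)×2.940 = 2.940 mol
n(E) via (ii) = (3/2)×4.583 = 6.875 mol
total n(E) = 2.940 + 6.875 = 9.815 mol

9.82 mol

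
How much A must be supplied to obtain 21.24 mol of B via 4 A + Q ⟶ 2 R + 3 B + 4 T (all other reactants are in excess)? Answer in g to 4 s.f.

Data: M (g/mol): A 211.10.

5978 g

n(B) = 21.24 mol
n(A) = (4/3) × 21.24 = 28.32 mol
mass = 28.32 × 211.10 = 5978 g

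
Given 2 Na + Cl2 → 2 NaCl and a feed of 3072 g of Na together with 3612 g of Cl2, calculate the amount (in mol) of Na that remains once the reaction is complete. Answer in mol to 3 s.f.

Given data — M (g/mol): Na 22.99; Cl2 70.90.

31.7 mol

n(Na) = 3072 / 22.99 = 133.6 mol
n(Cl2) = 3612 / 70.90 = 50.94 mol
n/ν for Na = 133.6/2 = 66.80
n/ν for Cl2 = 50.94/1 = 50.94
Smallest n/ν is Cl2 → limiting reagent.
Na consumed = (2/1) × 50.94 = 101.9 mol
Na remaining = 133.6 − 101.9 = 31.70 mol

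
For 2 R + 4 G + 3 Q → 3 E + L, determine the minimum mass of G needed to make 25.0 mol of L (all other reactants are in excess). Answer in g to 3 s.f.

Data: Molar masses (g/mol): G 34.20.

n(L) = 25.00 mol
n(G) = (4/1) × 25.00 = 100.0 mol
mass = 100.0 × 34.20 = 3420 g

3420 g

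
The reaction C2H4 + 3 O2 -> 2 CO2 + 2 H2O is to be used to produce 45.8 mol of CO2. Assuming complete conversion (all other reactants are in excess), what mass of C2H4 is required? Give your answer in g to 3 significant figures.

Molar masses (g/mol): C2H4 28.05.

n(CO2) = 45.80 mol
n(C2H4) = (1/2) × 45.80 = 22.90 mol
mass = 22.90 × 28.05 = 642.3 g

642 g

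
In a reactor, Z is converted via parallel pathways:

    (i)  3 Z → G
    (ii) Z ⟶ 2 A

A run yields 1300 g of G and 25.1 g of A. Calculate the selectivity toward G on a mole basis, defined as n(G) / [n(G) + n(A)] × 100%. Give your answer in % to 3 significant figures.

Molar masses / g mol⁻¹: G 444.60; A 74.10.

n(G) = 1300 / 444.60 = 2.924 mol
n(A) = 25.1 / 74.10 = 0.3387 mol
selectivity = 2.924/(2.924+0.3387) × 100 = 89.62 %

89.6 %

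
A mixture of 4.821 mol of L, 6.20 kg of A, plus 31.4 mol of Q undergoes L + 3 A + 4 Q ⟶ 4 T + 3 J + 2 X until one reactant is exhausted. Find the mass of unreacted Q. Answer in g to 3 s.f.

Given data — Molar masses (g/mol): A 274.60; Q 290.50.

3520 g

n(L) = 4.821 mol
n(A) = 6.200×1000 / 274.60 = 22.58 mol
n(Q) = 31.40 mol
n/ν for L = 4.821/1 = 4.821
n/ν for A = 22.58/3 = 7.527
n/ν for Q = 31.40/4 = 7.850
Smallest n/ν is L → limiting reagent.
Q consumed = (4/1) × 4.821 = 19.28 mol
Q remaining = 31.40 − 19.28 = 12.12 mol
mass = 12.12 × 290.50 = 3521 g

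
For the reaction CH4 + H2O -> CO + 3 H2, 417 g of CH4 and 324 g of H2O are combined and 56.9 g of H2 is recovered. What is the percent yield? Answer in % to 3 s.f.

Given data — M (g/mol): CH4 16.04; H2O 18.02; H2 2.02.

n(CH4) = 417.0 / 16.04 = 26.00 mol
n(H2O) = 324.0 / 18.02 = 17.98 mol
n/ν → CH4: 26.00, H2O: 17.98; H2O is limiting.
theoretical n(H2) = (3/1) × 17.98 = 53.94 mol → 109.0 g
% yield = 56.9 / 109.0 × 100 = 52.20 %

52.2 %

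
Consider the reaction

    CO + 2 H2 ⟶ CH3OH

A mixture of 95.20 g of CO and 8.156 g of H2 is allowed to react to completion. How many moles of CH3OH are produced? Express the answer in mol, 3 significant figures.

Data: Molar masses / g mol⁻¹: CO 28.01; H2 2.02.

n(CO) = 95.20 / 28.01 = 3.399 mol
n(H2) = 8.156 / 2.02 = 4.038 mol
n/ν → CO: 3.399, H2: 2.019; H2 is limiting.
n(CH3OH) = (1/2) × 4.038 = 2.019 mol

2.02 mol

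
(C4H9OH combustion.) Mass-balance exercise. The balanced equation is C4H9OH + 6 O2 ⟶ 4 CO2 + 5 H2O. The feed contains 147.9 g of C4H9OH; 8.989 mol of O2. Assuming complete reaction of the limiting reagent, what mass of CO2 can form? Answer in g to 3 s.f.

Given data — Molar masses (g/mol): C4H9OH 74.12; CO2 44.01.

n(C4H9OH) = 147.9 / 74.12 = 1.995 mol
n(O2) = 8.989 mol
n/ν for C4H9OH = 1.995/1 = 1.995
n/ν for O2 = 8.989/6 = 1.498
Smallest n/ν is O2 → limiting reagent.
n(CO2) = (4/6) × 8.989 = 5.993 mol
mass = 5.993 × 44.01 = 263.8 g

264 g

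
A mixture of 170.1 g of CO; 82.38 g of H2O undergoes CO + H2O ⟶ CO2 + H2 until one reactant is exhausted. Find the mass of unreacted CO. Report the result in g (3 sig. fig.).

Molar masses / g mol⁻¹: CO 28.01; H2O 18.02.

42.0 g

n(CO) = 170.1 / 28.01 = 6.073 mol
n(H2O) = 82.38 / 18.02 = 4.572 mol
n/ν for CO = 6.073/1 = 6.073
n/ν for H2O = 4.572/1 = 4.572
Smallest n/ν is H2O → limiting reagent.
CO consumed = (1/1) × 4.572 = 4.572 mol
CO remaining = 6.073 − 4.572 = 1.501 mol
mass = 1.501 × 28.01 = 42.04 g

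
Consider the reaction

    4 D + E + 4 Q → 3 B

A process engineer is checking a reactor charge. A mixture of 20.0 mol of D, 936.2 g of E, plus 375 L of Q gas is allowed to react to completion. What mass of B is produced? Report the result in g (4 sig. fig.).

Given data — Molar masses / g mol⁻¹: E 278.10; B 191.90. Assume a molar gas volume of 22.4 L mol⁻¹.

n(D) = 20.00 mol
n(E) = 936.2 / 278.10 = 3.366 mol
n(Q) = 375.0 / 22.4 = 16.74 mol
n/ν for D = 20.00/4 = 5.000
n/ν for E = 3.366/1 = 3.366
n/ν for Q = 16.74/4 = 4.185
Smallest n/ν is E → limiting reagent.
n(B) = (3/1) × 3.366 = 10.10 mol
mass = 10.10 × 191.90 = 1938 g

1938 g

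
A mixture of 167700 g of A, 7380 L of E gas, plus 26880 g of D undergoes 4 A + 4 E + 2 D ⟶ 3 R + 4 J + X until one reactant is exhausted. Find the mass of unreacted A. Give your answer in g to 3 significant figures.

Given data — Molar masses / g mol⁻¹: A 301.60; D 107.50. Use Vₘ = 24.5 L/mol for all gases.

76900 g

n(A) = 167700 / 301.60 = 556.0 mol
n(E) = 7380 / 24.5 = 301.2 mol
n(D) = 26880 / 107.50 = 250.0 mol
n/ν → A: 139.0, E: 75.30, D: 125.0; E is limiting.
A consumed = (4/4) × 301.2 = 301.2 mol
A remaining = 556.0 − 301.2 = 254.8 mol
mass = 254.8 × 301.60 = 76850 g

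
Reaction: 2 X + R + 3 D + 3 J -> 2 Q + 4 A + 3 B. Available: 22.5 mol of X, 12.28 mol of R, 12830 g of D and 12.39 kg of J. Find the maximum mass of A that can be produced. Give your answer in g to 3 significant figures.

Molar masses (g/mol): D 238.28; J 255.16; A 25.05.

1130 g

n(X) = 22.50 mol
n(R) = 12.28 mol
n(D) = 12830 / 238.28 = 53.84 mol
n(J) = 12.39×1000 / 255.16 = 48.56 mol
n/ν for X = 22.50/2 = 11.25
n/ν for R = 12.28/1 = 12.28
n/ν for D = 53.84/3 = 17.95
n/ν for J = 48.56/3 = 16.19
Smallest n/ν is X → limiting reagent.
n(A) = (4/2) × 22.50 = 45.00 mol
mass = 45.00 × 25.05 = 1127 g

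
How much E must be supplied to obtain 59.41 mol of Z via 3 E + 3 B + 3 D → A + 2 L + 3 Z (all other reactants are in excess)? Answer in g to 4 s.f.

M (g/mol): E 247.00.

n(Z) = 59.41 mol
n(E) = (3/3) × 59.41 = 59.41 mol
mass = 59.41 × 247.00 = 14670 g

14670 g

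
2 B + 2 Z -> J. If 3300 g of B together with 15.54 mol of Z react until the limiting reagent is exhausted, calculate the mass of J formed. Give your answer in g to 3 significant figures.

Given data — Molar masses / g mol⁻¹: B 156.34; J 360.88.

2800 g

n(B) = 3300 / 156.34 = 21.11 mol
n(Z) = 15.54 mol
n/ν for B = 21.11/2 = 10.56
n/ν for Z = 15.54/2 = 7.770
Smallest n/ν is Z → limiting reagent.
n(J) = (1/2) × 15.54 = 7.770 mol
mass = 7.770 × 360.88 = 2804 g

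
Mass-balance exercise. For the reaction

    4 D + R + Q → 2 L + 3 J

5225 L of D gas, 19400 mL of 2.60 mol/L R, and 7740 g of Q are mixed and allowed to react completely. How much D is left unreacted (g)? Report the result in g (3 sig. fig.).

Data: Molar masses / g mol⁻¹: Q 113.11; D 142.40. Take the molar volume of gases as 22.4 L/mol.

n(D) = 5225 / 22.4 = 233.3 mol
n(R) = 2.60 × 19400/1000 = 50.44 mol
n(Q) = 7740 / 113.11 = 68.43 mol
n/ν for D = 233.3/4 = 58.33
n/ν for R = 50.44/1 = 50.44
n/ν for Q = 68.43/1 = 68.43
Smallest n/ν is R → limiting reagent.
D consumed = (4/1) × 50.44 = 201.8 mol
D remaining = 233.3 − 201.8 = 31.50 mol
mass = 31.50 × 142.40 = 4486 g

4490 g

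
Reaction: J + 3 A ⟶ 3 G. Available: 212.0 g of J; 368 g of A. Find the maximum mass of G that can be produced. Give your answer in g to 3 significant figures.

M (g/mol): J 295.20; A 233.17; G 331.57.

n(J) = 212.0 / 295.20 = 0.7182 mol
n(A) = 368.0 / 233.17 = 1.578 mol
n/ν for J = 0.7182/1 = 0.7182
n/ν for A = 1.578/3 = 0.5260
Smallest n/ν is A → limiting reagent.
n(G) = (3/3) × 1.578 = 1.578 mol
mass = 1.578 × 331.57 = 523.2 g

523 g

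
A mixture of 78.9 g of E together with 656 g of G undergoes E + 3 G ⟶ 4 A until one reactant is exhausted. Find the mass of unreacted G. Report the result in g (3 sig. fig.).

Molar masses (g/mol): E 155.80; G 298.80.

202 g

n(E) = 78.90 / 155.80 = 0.5064 mol
n(G) = 656.0 / 298.80 = 2.195 mol
n/ν → E: 0.5064, G: 0.7317; E is limiting.
G consumed = (3/1) × 0.5064 = 1.519 mol
G remaining = 2.195 − 1.519 = 0.6760 mol
mass = 0.6760 × 298.80 = 202.0 g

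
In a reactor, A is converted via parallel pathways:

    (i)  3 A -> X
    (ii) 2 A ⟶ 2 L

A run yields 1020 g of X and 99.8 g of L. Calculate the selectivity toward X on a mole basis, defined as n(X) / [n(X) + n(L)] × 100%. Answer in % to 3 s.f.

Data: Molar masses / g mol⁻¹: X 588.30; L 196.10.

77.3 %

n(X) = 1020 / 588.30 = 1.734 mol
n(L) = 99.8 / 196.10 = 0.5089 mol
selectivity = 1.734/(1.734+0.5089) × 100 = 77.31 %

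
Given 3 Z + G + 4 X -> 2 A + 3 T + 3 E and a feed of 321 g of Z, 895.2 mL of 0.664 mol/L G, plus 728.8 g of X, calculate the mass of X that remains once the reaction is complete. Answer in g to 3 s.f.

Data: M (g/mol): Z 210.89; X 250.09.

n(Z) = 321.0 / 210.89 = 1.522 mol
n(G) = 0.664 × 895.2/1000 = 0.5944 mol
n(X) = 728.8 / 250.09 = 2.914 mol
n/ν → Z: 0.5073, G: 0.5944, X: 0.7285; Z is limiting.
X consumed = (4/3) × 1.522 = 2.029 mol
X remaining = 2.914 − 2.029 = 0.8850 mol
mass = 0.8850 × 250.09 = 221.3 g

221 g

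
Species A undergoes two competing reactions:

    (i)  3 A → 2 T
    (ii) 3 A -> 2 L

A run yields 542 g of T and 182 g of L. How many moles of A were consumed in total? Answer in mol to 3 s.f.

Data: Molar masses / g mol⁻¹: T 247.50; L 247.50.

n(T) = 542 / 247.50 = 2.190 mol
n(L) = 182 / 247.50 = 0.7354 mol
n(A) via (i) = (3/2)×2.190 = 3.285 mol
n(A) via (ii) = (3/2)×0.7354 = 1.103 mol
total n(A) = 3.285 + 1.103 = 4.388 mol

4.39 mol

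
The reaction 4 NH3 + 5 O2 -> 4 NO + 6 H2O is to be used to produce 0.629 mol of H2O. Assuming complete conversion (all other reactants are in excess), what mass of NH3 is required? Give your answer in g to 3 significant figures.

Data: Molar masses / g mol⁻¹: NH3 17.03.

n(H2O) = 0.6290 mol
n(NH3) = (4/6) × 0.6290 = 0.4193 mol
mass = 0.4193 × 17.03 = 7.141 g

7.14 g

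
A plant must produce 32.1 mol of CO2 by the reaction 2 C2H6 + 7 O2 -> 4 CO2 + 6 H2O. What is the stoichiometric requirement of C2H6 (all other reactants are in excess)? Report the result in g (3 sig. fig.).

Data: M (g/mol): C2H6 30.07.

483 g

n(CO2) = 32.10 mol
n(C2H6) = (2/4) × 32.10 = 16.05 mol
mass = 16.05 × 30.07 = 482.6 g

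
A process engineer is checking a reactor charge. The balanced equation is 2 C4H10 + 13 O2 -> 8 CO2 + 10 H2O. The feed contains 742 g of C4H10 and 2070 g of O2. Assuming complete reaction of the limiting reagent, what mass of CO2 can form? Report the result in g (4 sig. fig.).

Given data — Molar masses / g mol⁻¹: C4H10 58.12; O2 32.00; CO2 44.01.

1752 g

n(C4H10) = 742.0 / 58.12 = 12.77 mol
n(O2) = 2070 / 32.00 = 64.69 mol
n/ν for C4H10 = 12.77/2 = 6.385
n/ν for O2 = 64.69/13 = 4.976
Smallest n/ν is O2 → limiting reagent.
n(CO2) = (8/13) × 64.69 = 39.81 mol
mass = 39.81 × 44.01 = 1752 g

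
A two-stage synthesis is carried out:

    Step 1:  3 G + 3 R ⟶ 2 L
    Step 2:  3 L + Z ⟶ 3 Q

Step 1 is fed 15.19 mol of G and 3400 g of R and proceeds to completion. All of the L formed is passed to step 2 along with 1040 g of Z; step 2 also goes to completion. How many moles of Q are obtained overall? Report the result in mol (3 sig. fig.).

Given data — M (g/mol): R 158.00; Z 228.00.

10.1 mol

Step 1:
n(G) = 15.19 mol
n(R) = 3400 / 158.00 = 21.52 mol
n/ν → G: 5.063, R: 7.173; G is limiting.
n(L) produced = (2/3) × 15.19 = 10.13 mol
Step 2:
n(L) available = 10.13 mol
n(Z) = 1040 / 228.00 = 4.561 mol
n/ν → L: 3.377, Z: 4.561; L is limiting.
n(Q) = (3/3) × 10.13 = 10.13 mol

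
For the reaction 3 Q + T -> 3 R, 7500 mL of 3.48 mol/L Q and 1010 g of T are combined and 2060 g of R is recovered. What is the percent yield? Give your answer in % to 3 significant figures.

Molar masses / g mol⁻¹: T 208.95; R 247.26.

57.5 %

n(Q) = 3.48 × 7500/1000 = 26.10 mol
n(T) = 1010 / 208.95 = 4.834 mol
n/ν for Q = 26.10/3 = 8.700
n/ν for T = 4.834/1 = 4.834
Smallest n/ν is T → limiting reagent.
theoretical n(R) = (3/1) × 4.834 = 14.50 mol → 3585 g
% yield = 2060 / 3585 × 100 = 57.46 %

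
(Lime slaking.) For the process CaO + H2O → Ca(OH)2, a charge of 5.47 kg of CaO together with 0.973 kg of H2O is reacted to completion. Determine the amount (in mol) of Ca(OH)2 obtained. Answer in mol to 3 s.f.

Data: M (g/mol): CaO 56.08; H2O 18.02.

n(CaO) = 5.470×1000 / 56.08 = 97.54 mol
n(H2O) = 0.9730×1000 / 18.02 = 54.00 mol
n/ν for CaO = 97.54/1 = 97.54
n/ν for H2O = 54.00/1 = 54.00
Smallest n/ν is H2O → limiting reagent.
n(Ca(OH)2) = (1/1) × 54.00 = 54.00 mol

54.0 mol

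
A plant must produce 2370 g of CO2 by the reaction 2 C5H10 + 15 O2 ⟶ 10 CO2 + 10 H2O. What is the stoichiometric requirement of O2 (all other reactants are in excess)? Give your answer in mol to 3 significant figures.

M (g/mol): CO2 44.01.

n(CO2) = 2370 / 44.01 = 53.85 mol
n(O2) = (15/10) × 53.85 = 80.78 mol

80.8 mol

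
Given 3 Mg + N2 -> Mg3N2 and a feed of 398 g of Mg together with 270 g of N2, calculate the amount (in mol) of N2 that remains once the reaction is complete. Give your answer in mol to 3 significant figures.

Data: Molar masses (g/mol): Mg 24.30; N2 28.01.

n(Mg) = 398.0 / 24.30 = 16.38 mol
n(N2) = 270.0 / 28.01 = 9.639 mol
n/ν for Mg = 16.38/3 = 5.460
n/ν for N2 = 9.639/1 = 9.639
Smallest n/ν is Mg → limiting reagent.
N2 consumed = (1/3) × 16.38 = 5.460 mol
N2 remaining = 9.639 − 5.460 = 4.179 mol

4.18 mol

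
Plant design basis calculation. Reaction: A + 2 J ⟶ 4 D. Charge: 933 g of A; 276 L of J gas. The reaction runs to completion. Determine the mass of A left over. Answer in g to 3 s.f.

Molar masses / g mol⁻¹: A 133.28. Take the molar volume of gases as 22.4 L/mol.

n(A) = 933.0 / 133.28 = 7.000 mol
n(J) = 276.0 / 22.4 = 12.32 mol
n/ν → A: 7.000, J: 6.160; J is limiting.
A consumed = (1/2) × 12.32 = 6.160 mol
A remaining = 7.000 − 6.160 = 0.8400 mol
mass = 0.8400 × 133.28 = 112.0 g

112 g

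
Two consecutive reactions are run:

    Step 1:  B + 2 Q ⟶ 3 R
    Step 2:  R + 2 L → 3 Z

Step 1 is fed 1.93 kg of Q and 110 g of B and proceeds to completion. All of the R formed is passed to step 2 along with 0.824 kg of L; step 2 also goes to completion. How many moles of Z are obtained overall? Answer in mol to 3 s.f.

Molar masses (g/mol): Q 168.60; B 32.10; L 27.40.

Step 1:
n(Q) = 1.930×1000 / 168.60 = 11.45 mol
n(B) = 110.0 / 32.10 = 3.427 mol
n/ν for Q = 11.45/2 = 5.725
n/ν for B = 3.427/1 = 3.427
Smallest n/ν is B → limiting reagent.
n(R) produced = (3/1) × 3.427 = 10.28 mol
Step 2:
n(R) available = 10.28 mol
n(L) = 0.8240×1000 / 27.40 = 30.07 mol
n/ν for R = 10.28/1 = 10.28
n/ν for L = 30.07/2 = 15.04
Smallest n/ν is R → limiting reagent.
n(Z) = (3/1) × 10.28 = 30.84 mol

30.8 mol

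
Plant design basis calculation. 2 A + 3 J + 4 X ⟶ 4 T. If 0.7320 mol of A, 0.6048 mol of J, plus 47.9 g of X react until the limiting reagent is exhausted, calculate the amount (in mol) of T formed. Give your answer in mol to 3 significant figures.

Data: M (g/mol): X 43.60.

n(A) = 0.7320 mol
n(J) = 0.6048 mol
n(X) = 47.90 / 43.60 = 1.099 mol
n/ν for A = 0.7320/2 = 0.3660
n/ν for J = 0.6048/3 = 0.2016
n/ν for X = 1.099/4 = 0.2748
Smallest n/ν is J → limiting reagent.
n(T) = (4/3) × 0.6048 = 0.8064 mol

0.806 mol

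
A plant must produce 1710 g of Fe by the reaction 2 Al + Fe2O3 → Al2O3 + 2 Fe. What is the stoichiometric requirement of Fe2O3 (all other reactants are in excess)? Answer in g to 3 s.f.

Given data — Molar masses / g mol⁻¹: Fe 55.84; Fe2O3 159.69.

n(Fe) = 1710 / 55.84 = 30.62 mol
n(Fe2O3) = (1/2) × 30.62 = 15.31 mol
mass = 15.31 × 159.69 = 2445 g

2450 g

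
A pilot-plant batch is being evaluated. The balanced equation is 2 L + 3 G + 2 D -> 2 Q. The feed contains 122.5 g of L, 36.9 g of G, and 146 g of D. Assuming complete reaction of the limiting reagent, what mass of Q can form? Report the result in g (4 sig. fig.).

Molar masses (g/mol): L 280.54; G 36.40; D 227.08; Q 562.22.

n(L) = 122.5 / 280.54 = 0.4367 mol
n(G) = 36.90 / 36.40 = 1.014 mol
n(D) = 146.0 / 227.08 = 0.6429 mol
n/ν for L = 0.4367/2 = 0.2184
n/ν for G = 1.014/3 = 0.3380
n/ν for D = 0.6429/2 = 0.3215
Smallest n/ν is L → limiting reagent.
n(Q) = (2/2) × 0.4367 = 0.4367 mol
mass = 0.4367 × 562.22 = 245.5 g

245.5 g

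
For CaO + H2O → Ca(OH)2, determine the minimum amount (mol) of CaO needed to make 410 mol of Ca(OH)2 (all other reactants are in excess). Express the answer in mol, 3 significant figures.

410 mol

n(Ca(OH)2) = 410.0 mol
n(CaO) = (1/1) × 410.0 = 410.0 mol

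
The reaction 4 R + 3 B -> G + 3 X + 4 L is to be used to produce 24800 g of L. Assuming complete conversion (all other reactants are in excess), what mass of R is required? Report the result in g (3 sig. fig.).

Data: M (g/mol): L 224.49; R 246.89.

27300 g

n(L) = 24800 / 224.49 = 110.5 mol
n(R) = (4/4) × 110.5 = 110.5 mol
mass = 110.5 × 246.89 = 27280 g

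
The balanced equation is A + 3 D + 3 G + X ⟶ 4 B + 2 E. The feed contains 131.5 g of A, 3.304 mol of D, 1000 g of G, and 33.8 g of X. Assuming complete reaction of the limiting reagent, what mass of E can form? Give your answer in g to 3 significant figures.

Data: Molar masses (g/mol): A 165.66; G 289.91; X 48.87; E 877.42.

1210 g

n(A) = 131.5 / 165.66 = 0.7938 mol
n(D) = 3.304 mol
n(G) = 1000 / 289.91 = 3.449 mol
n(X) = 33.80 / 48.87 = 0.6916 mol
n/ν for A = 0.7938/1 = 0.7938
n/ν for D = 3.304/3 = 1.101
n/ν for G = 3.449/3 = 1.150
n/ν for X = 0.6916/1 = 0.6916
Smallest n/ν is X → limiting reagent.
n(E) = (2/1) × 0.6916 = 1.383 mol
mass = 1.383 × 877.42 = 1213 g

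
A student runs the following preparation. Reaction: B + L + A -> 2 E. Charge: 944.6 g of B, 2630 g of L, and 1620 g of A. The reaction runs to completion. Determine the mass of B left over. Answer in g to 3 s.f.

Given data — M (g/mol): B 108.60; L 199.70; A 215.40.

128 g

n(B) = 944.6 / 108.60 = 8.698 mol
n(L) = 2630 / 199.70 = 13.17 mol
n(A) = 1620 / 215.40 = 7.521 mol
n/ν → B: 8.698, L: 13.17, A: 7.521; A is limiting.
B consumed = (1/1) × 7.521 = 7.521 mol
B remaining = 8.698 − 7.521 = 1.177 mol
mass = 1.177 × 108.60 = 127.8 g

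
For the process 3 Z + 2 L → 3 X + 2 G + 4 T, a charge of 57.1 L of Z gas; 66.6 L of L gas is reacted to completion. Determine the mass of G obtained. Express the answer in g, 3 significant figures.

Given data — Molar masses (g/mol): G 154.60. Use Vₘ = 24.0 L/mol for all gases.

n(Z) = 57.10 / 24.0 = 2.379 mol
n(L) = 66.60 / 24.0 = 2.775 mol
n/ν for Z = 2.379/3 = 0.7930
n/ν for L = 2.775/2 = 1.388
Smallest n/ν is Z → limiting reagent.
n(G) = (2/3) × 2.379 = 1.586 mol
mass = 1.586 × 154.60 = 245.2 g

245 g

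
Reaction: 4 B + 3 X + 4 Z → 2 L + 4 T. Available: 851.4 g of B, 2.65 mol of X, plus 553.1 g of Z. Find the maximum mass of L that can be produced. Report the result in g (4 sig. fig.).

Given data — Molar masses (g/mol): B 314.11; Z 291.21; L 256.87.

n(B) = 851.4 / 314.11 = 2.711 mol
n(X) = 2.650 mol
n(Z) = 553.1 / 291.21 = 1.899 mol
n/ν for B = 2.711/4 = 0.6778
n/ν for X = 2.650/3 = 0.8833
n/ν for Z = 1.899/4 = 0.4748
Smallest n/ν is Z → limiting reagent.
n(L) = (2/4) × 1.899 = 0.9495 mol
mass = 0.9495 × 256.87 = 243.9 g

243.9 g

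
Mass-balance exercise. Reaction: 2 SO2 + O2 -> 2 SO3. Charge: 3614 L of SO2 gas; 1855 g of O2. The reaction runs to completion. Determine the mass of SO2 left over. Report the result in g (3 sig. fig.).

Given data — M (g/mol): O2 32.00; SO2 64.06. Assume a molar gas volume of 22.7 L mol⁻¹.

2770 g

n(SO2) = 3614 / 22.7 = 159.2 mol
n(O2) = 1855 / 32.00 = 57.97 mol
n/ν for SO2 = 159.2/2 = 79.60
n/ν for O2 = 57.97/1 = 57.97
Smallest n/ν is O2 → limiting reagent.
SO2 consumed = (2/1) × 57.97 = 115.9 mol
SO2 remaining = 159.2 − 115.9 = 43.30 mol
mass = 43.30 × 64.06 = 2774 g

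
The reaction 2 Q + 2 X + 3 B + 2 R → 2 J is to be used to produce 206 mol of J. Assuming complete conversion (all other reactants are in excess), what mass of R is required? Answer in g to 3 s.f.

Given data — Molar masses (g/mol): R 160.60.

n(J) = 206.0 mol
n(R) = (2/2) × 206.0 = 206.0 mol
mass = 206.0 × 160.60 = 33080 g

33100 g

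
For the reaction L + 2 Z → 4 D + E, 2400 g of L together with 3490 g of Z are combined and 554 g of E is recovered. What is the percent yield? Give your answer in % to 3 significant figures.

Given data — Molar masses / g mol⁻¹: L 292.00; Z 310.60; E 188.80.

52.2 %

n(L) = 2400 / 292.00 = 8.219 mol
n(Z) = 3490 / 310.60 = 11.24 mol
n/ν for L = 8.219/1 = 8.219
n/ν for Z = 11.24/2 = 5.620
Smallest n/ν is Z → limiting reagent.
theoretical n(E) = (1/2) × 11.24 = 5.620 mol → 1061 g
% yield = 554 / 1061 × 100 = 52.21 %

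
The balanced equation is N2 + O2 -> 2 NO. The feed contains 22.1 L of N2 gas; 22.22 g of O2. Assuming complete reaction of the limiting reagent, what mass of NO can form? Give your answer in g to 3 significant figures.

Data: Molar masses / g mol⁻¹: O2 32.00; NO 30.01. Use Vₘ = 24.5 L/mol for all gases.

n(N2) = 22.10 / 24.5 = 0.9020 mol
n(O2) = 22.22 / 32.00 = 0.6944 mol
n/ν for N2 = 0.9020/1 = 0.9020
n/ν for O2 = 0.6944/1 = 0.6944
Smallest n/ν is O2 → limiting reagent.
n(NO) = (2/1) × 0.6944 = 1.389 mol
mass = 1.389 × 30.01 = 41.68 g

41.7 g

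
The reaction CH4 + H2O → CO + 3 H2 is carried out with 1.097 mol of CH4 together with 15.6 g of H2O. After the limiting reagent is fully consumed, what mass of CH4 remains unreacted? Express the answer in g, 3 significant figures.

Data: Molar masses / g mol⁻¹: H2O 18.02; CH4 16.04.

3.71 g

n(CH4) = 1.097 mol
n(H2O) = 15.60 / 18.02 = 0.8657 mol
n/ν for CH4 = 1.097/1 = 1.097
n/ν for H2O = 0.8657/1 = 0.8657
Smallest n/ν is H2O → limiting reagent.
CH4 consumed = (1/1) × 0.8657 = 0.8657 mol
CH4 remaining = 1.097 − 0.8657 = 0.2313 mol
mass = 0.2313 × 16.04 = 3.710 g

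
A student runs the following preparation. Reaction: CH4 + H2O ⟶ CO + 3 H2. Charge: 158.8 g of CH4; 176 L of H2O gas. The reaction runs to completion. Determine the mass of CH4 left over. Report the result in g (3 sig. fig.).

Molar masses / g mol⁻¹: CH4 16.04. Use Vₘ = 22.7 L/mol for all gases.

n(CH4) = 158.8 / 16.04 = 9.900 mol
n(H2O) = 176.0 / 22.7 = 7.753 mol
n/ν → CH4: 9.900, H2O: 7.753; H2O is limiting.
CH4 consumed = (1/1) × 7.753 = 7.753 mol
CH4 remaining = 9.900 − 7.753 = 2.147 mol
mass = 2.147 × 16.04 = 34.44 g

34.4 g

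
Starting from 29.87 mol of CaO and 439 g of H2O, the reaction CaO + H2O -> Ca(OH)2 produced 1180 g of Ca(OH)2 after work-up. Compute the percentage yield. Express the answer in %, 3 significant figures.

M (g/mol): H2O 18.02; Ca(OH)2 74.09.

n(CaO) = 29.87 mol
n(H2O) = 439.0 / 18.02 = 24.36 mol
n/ν → CaO: 29.87, H2O: 24.36; H2O is limiting.
theoretical n(Ca(OH)2) = (1/1) × 24.36 = 24.36 mol → 1805 g
% yield = 1180 / 1805 × 100 = 65.37 %

65.4 %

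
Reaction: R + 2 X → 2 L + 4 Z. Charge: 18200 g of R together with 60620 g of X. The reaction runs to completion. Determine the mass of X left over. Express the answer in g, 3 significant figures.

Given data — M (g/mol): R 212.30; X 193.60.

27400 g

n(R) = 18200 / 212.30 = 85.73 mol
n(X) = 60620 / 193.60 = 313.1 mol
n/ν for R = 85.73/1 = 85.73
n/ν for X = 313.1/2 = 156.6
Smallest n/ν is R → limiting reagent.
X consumed = (2/1) × 85.73 = 171.5 mol
X remaining = 313.1 − 171.5 = 141.6 mol
mass = 141.6 × 193.60 = 27410 g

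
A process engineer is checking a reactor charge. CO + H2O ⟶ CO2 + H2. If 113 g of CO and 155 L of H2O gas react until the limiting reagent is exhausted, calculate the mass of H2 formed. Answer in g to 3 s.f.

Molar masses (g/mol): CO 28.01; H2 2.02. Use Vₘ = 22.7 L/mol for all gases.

8.15 g

n(CO) = 113.0 / 28.01 = 4.034 mol
n(H2O) = 155.0 / 22.7 = 6.828 mol
n/ν for CO = 4.034/1 = 4.034
n/ν for H2O = 6.828/1 = 6.828
Smallest n/ν is CO → limiting reagent.
n(H2) = (1/1) × 4.034 = 4.034 mol
mass = 4.034 × 2.02 = 8.149 g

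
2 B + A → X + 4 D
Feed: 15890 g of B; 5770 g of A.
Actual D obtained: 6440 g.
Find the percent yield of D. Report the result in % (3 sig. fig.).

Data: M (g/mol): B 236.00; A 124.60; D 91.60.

52.2 %

n(B) = 15890 / 236.00 = 67.33 mol
n(A) = 5770 / 124.60 = 46.31 mol
n/ν → B: 33.67, A: 46.31; B is limiting.
theoretical n(D) = (4/2) × 67.33 = 134.7 mol → 12340 g
% yield = 6440 / 12340 × 100 = 52.19 %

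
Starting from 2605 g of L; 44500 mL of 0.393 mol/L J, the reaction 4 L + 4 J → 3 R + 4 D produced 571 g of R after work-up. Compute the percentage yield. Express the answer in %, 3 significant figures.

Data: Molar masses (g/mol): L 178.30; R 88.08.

59.2 %

n(L) = 2605 / 178.30 = 14.61 mol
n(J) = 0.393 × 44500/1000 = 17.49 mol
n/ν → L: 3.653, J: 4.373; L is limiting.
theoretical n(R) = (3/4) × 14.61 = 10.96 mol → 965.4 g
% yield = 571 / 965.4 × 100 = 59.15 %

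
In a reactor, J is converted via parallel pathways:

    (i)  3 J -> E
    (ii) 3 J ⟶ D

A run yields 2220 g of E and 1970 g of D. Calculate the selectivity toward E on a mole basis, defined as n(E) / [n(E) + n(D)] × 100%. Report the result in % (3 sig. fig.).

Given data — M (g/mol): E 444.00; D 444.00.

53.0 %

n(E) = 2220 / 444.00 = 5.000 mol
n(D) = 1970 / 444.00 = 4.437 mol
selectivity = 5.000/(5.000+4.437) × 100 = 52.98 %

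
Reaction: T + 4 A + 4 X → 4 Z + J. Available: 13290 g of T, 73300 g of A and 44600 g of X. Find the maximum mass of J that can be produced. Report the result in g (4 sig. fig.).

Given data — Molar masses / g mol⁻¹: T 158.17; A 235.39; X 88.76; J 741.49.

57720 g

n(T) = 13290 / 158.17 = 84.02 mol
n(A) = 73300 / 235.39 = 311.4 mol
n(X) = 44600 / 88.76 = 502.5 mol
n/ν → T: 84.02, A: 77.85, X: 125.6; A is limiting.
n(J) = (1/4) × 311.4 = 77.85 mol
mass = 77.85 × 741.49 = 57720 g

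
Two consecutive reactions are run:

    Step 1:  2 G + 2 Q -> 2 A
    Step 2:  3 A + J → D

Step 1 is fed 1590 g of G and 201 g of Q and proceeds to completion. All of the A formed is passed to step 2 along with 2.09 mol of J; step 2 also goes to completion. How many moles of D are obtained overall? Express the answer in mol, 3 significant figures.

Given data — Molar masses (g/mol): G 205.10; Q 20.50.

Step 1:
n(G) = 1590 / 205.10 = 7.752 mol
n(Q) = 201.0 / 20.50 = 9.805 mol
n/ν for G = 7.752/2 = 3.876
n/ν for Q = 9.805/2 = 4.903
Smallest n/ν is G → limiting reagent.
n(A) produced = (2/2) × 7.752 = 7.752 mol
Step 2:
n(A) available = 7.752 mol
n(J) = 2.090 mol
n/ν for A = 7.752/3 = 2.584
n/ν for J = 2.090/1 = 2.090
Smallest n/ν is J → limiting reagent.
n(D) = (1/1) × 2.090 = 2.090 mol

2.09 mol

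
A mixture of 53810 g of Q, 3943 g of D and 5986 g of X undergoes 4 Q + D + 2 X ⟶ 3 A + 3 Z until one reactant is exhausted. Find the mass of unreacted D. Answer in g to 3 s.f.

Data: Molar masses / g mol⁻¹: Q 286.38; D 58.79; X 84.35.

1860 g

n(Q) = 53810 / 286.38 = 187.9 mol
n(D) = 3943 / 58.79 = 67.07 mol
n(X) = 5986 / 84.35 = 70.97 mol
n/ν for Q = 187.9/4 = 46.98
n/ν for D = 67.07/1 = 67.07
n/ν for X = 70.97/2 = 35.49
Smallest n/ν is X → limiting reagent.
D consumed = (1/2) × 70.97 = 35.49 mol
D remaining = 67.07 − 35.49 = 31.58 mol
mass = 31.58 × 58.79 = 1857 g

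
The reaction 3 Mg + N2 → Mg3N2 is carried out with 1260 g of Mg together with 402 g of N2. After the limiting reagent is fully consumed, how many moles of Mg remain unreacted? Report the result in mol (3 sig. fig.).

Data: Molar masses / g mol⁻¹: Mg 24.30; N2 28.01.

8.80 mol

n(Mg) = 1260 / 24.30 = 51.85 mol
n(N2) = 402.0 / 28.01 = 14.35 mol
n/ν for Mg = 51.85/3 = 17.28
n/ν for N2 = 14.35/1 = 14.35
Smallest n/ν is N2 → limiting reagent.
Mg consumed = (3/1) × 14.35 = 43.05 mol
Mg remaining = 51.85 − 43.05 = 8.800 mol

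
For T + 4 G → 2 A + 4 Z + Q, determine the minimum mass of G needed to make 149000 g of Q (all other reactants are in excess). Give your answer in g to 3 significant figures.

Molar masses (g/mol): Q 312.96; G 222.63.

n(Q) = 149000 / 312.96 = 476.1 mol
n(G) = (4/1) × 476.1 = 1904 mol
mass = 1904 × 222.63 = 423900 g

424000 g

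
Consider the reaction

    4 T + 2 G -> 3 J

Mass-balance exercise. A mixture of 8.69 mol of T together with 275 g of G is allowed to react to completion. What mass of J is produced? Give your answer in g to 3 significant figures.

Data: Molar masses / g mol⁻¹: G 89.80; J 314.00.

1440 g

n(T) = 8.690 mol
n(G) = 275.0 / 89.80 = 3.062 mol
n/ν for T = 8.690/4 = 2.173
n/ν for G = 3.062/2 = 1.531
Smallest n/ν is G → limiting reagent.
n(J) = (3/2) × 3.062 = 4.593 mol
mass = 4.593 × 314.00 = 1442 g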